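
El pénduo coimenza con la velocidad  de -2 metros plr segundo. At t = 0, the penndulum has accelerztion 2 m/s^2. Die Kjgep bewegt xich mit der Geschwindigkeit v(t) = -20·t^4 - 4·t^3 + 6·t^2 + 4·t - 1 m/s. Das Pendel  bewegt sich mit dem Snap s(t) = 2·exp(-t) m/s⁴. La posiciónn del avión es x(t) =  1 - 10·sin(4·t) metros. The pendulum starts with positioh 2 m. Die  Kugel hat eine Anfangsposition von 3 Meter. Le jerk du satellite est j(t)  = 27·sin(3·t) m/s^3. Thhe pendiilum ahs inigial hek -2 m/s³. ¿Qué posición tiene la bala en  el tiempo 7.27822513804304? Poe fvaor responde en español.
Debemos encontrar la antiderivada de nuestra ecuación de la velocidad v(t) = -20·t^4 - 4·t^3 + 6·t^2 + 4·t - 1 1 vez. Tomando ∫v(t)dt y aplicando x(0) = 3, encontramos x(t) = -4·t^5 - t^4 + 2·t^3 + 2·t^2 - t + 3. Tenemos la posición x(t) = -4·t^5 - t^4 + 2·t^3 + 2·t^2 - t + 3. Sustituyendo t = 7.27822513804304: x(7.27822513804304) = -83626.8170887994.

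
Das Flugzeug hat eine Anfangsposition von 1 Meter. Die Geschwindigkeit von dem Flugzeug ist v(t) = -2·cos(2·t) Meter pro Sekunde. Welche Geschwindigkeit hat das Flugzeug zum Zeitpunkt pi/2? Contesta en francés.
Nous avons la vitesse v(t) = -2·cos(2·t). En substituant t = pi/2: v(pi/2) = 2.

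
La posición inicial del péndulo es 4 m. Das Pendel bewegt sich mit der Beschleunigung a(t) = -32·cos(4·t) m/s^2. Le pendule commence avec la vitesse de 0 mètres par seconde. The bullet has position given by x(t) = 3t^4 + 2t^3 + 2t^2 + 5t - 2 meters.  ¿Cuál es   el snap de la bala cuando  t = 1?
Partiendo de la posición x(t) = 3·t^4 + 2·t^3 + 2·t^2 + 5·t - 2, tomamos 4 derivadas. Tomando d/dt de x(t), encontramos v(t) = 12·t^3 + 6·t^2 + 4·t + 5. Derivando la velocidad, obtenemos la aceleración: a(t) = 36·t^2 + 12·t + 4. La derivada de la aceleración da la sacudida: j(t) = 72·t + 12. Tomando d/dt de j(t), encontramos s(t) = 72. Usando s(t) = 72 y sustituyendo t = 1, encontramos s = 72.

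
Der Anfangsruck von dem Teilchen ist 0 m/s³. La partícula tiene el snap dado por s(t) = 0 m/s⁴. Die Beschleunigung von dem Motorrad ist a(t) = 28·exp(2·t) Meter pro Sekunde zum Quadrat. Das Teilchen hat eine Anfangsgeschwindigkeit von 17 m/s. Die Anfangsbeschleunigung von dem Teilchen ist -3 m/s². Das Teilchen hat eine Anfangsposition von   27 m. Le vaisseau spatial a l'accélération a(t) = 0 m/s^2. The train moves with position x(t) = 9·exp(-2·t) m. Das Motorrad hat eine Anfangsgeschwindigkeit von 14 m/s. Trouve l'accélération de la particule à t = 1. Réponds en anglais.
We need to integrate our snap equation s(t) = 0 2 times. Integrating snap and using the initial condition j(0) = 0, we get j(t) = 0. Integrating jerk and using the initial condition a(0) = -3, we get a(t) = -3. We have acceleration a(t) = -3. Substituting t = 1: a(1) = -3.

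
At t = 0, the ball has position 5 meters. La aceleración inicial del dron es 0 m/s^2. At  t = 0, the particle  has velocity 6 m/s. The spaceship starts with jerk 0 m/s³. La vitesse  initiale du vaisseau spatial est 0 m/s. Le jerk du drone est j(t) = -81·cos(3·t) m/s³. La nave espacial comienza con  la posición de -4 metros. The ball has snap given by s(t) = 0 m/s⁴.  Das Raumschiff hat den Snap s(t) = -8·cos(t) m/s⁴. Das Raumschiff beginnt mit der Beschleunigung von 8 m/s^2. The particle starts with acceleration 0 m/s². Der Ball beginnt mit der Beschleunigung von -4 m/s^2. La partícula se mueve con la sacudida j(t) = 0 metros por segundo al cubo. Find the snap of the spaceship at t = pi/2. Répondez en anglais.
Using s(t) = -8·cos(t) and substituting t = pi/2, we find s = 0.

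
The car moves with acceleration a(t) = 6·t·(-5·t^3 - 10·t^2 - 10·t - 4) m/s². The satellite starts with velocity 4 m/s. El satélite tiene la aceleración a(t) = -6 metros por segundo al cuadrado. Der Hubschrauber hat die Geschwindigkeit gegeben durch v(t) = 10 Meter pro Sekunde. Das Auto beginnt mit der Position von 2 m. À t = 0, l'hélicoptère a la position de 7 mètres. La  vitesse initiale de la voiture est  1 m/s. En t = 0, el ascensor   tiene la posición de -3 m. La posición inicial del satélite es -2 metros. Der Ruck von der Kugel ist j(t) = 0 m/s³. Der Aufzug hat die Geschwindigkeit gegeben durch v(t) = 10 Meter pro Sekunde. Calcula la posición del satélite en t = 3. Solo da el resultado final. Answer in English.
The position at t = 3 is x = -17.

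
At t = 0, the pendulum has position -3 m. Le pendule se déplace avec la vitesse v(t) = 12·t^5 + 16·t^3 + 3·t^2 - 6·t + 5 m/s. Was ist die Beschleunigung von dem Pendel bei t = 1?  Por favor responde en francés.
En partant de la vitesse v(t) = 12·t^5 + 16·t^3 + 3·t^2 - 6·t + 5, nous prenons 1 dérivée. En dérivant la vitesse, nous obtenons l'accélération: a(t) = 60·t^4 + 48·t^2 + 6·t - 6. De l'équation de l'accélération a(t) = 60·t^4 + 48·t^2 + 6·t - 6, nous substituons t = 1 pour obtenir a = 108.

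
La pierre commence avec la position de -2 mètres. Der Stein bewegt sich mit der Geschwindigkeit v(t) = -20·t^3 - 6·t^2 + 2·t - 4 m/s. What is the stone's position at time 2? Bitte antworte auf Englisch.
To solve this, we need to take 1 antiderivative of our velocity equation v(t) = -20·t^3 - 6·t^2 + 2·t - 4. Finding the integral of v(t) and using x(0) = -2: x(t) = -5·t^4 - 2·t^3 + t^2 - 4·t - 2. From the given position equation x(t) = -5·t^4 - 2·t^3 + t^2 - 4·t - 2, we substitute t = 2 to get x = -102.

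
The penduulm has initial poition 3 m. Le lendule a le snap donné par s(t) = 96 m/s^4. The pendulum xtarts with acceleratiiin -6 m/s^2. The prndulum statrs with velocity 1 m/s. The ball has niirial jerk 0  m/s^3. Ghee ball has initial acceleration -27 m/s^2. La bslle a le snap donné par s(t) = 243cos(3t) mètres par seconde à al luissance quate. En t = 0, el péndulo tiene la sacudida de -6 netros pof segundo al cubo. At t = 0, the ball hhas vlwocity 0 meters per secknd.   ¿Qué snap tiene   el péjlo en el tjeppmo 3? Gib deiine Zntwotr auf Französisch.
Nous avons le snap s(t) = 96. En substituant t = 3: s(3) = 96.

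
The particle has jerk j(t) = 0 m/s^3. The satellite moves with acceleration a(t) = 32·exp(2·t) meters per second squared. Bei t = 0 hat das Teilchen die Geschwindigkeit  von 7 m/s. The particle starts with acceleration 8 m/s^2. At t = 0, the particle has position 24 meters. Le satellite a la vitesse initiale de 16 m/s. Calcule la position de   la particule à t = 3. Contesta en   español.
Para resolver esto, necesitamos tomar 3 antiderivadas de nuestra ecuación de la sacudida j(t) = 0. Tomando ∫j(t)dt y aplicando a(0) = 8, encontramos a(t) = 8. La antiderivada de la aceleración es la velocidad. Usando v(0) = 7, obtenemos v(t) = 8·t + 7. Tomando ∫v(t)dt y aplicando x(0) = 24, encontramos x(t) = 4·t^2 + 7·t + 24. De la ecuación de la posición x(t) = 4·t^2 + 7·t + 24, sustituimos t = 3 para obtener x = 81.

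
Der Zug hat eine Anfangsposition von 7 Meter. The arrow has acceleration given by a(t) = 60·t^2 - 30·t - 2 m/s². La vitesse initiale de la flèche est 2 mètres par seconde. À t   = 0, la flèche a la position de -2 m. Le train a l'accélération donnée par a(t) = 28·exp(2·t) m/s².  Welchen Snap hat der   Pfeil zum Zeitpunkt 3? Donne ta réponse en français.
En partant de l'accélération a(t) = 60·t^2 - 30·t - 2, nous prenons 2 dérivées. En dérivant l'accélération, nous obtenons le jerk: j(t) = 120·t - 30. En dérivant le jerk, nous obtenons le snap: s(t) = 120. De l'équation du snap s(t) = 120, nous substituons t = 3 pour obtenir s = 120.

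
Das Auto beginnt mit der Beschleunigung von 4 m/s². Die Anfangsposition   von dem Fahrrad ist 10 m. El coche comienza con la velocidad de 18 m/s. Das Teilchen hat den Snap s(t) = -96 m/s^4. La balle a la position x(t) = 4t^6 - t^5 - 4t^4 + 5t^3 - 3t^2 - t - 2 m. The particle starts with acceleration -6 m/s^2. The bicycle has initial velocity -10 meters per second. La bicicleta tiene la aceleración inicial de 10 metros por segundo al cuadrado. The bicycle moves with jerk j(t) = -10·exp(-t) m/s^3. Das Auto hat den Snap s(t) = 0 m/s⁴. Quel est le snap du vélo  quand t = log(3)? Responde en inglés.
Starting from jerk j(t) = -10·exp(-t), we take 1 derivative. Differentiating jerk, we get snap: s(t) = 10·exp(-t). Using s(t) = 10·exp(-t) and substituting t = log(3), we find s = 10/3.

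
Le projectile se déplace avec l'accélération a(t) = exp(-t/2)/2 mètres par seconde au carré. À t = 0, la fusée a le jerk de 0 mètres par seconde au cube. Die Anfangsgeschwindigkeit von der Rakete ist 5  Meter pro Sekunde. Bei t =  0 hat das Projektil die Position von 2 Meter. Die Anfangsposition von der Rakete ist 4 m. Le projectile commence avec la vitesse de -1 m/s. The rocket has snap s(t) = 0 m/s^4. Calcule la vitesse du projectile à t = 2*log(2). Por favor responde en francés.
En partant de l'accélération a(t) = exp(-t/2)/2, nous prenons 1 intégrale. La primitive de l'accélération est la vitesse. En utilisant v(0) = -1, nous obtenons v(t) = -exp(-t/2). De l'équation de la vitesse v(t) = -exp(-t/2), nous substituons t = 2*log(2) pour obtenir v = -1/2.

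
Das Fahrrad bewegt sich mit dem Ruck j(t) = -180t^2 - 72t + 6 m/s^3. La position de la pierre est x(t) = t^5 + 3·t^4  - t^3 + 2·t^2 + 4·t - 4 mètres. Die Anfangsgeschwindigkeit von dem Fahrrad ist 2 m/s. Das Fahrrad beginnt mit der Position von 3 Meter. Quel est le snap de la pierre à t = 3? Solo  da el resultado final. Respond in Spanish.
s(3) = 432.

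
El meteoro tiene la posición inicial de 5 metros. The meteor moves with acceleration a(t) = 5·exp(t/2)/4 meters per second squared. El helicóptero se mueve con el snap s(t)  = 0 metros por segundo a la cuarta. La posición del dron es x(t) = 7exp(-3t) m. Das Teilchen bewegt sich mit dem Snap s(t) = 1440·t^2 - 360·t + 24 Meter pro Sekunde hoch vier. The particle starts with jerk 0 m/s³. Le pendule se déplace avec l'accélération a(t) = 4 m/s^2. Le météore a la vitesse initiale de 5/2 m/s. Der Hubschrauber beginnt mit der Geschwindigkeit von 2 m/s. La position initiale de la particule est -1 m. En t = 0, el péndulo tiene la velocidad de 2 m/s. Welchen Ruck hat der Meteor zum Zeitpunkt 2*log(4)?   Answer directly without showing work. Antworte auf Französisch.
La réponse est 5/2.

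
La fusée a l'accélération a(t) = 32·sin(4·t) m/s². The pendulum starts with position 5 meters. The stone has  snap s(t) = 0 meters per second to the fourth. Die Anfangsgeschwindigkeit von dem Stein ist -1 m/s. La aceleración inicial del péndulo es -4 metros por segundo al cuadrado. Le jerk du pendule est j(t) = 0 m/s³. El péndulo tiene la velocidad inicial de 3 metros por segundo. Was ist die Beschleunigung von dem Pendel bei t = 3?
Wir müssen die Stammfunktion unserer Gleichung für den Ruck j(t) = 0 1-mal finden. Die Stammfunktion von dem Ruck, mit a(0) = -4, ergibt die Beschleunigung: a(t) = -4. Wir haben die Beschleunigung a(t) = -4. Durch Einsetzen von t = 3: a(3) = -4.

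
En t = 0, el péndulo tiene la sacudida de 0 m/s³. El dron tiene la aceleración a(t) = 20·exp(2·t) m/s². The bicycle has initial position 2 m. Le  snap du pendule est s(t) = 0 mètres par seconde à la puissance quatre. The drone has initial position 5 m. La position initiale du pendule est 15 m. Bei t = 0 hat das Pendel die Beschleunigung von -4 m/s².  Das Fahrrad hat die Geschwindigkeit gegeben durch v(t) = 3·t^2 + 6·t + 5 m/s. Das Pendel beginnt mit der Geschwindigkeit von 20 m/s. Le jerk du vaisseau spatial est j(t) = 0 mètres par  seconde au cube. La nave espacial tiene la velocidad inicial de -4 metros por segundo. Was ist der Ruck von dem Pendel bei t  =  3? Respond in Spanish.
Necesitamos integrar nuestra ecuación del snap s(t) = 0 1 vez. La integral del snap es la sacudida. Usando j(0) = 0, obtenemos j(t) = 0. Usando j(t) = 0 y sustituyendo t = 3, encontramos j = 0.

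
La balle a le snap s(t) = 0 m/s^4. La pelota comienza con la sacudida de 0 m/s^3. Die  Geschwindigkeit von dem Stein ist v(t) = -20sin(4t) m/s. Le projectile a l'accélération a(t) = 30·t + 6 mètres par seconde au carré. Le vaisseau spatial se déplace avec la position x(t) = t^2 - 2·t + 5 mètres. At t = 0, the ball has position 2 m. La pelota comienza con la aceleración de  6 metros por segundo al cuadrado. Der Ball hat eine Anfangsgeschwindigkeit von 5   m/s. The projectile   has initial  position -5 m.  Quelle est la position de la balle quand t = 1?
Pour résoudre ceci, nous devons prendre 4 intégrales de notre équation du snap s(t) = 0. En intégrant le snap et en utilisant la condition initiale j(0) = 0, nous obtenons j(t) = 0. En intégrant le jerk et en utilisant la condition initiale a(0) = 6, nous obtenons a(t) = 6. La primitive de l'accélération est la vitesse. En utilisant v(0) = 5, nous obtenons v(t) = 6·t + 5. L'intégrale de la vitesse est la position. En utilisant x(0) = 2, nous obtenons x(t) = 3·t^2 + 5·t + 2. De l'équation de la position x(t) = 3·t^2 + 5·t + 2, nous substituons t = 1 pour obtenir x = 10.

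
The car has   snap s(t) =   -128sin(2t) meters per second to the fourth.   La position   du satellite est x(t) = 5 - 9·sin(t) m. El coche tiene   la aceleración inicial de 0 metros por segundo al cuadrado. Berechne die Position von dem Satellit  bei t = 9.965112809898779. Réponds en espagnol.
Usando x(t) = 5 - 9·sin(t) y sustituyendo t = 9.965112809898779, encontramos x = 9.62980849246552.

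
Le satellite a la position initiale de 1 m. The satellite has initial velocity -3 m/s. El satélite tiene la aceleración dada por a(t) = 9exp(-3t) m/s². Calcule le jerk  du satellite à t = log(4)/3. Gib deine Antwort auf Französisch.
En partant de l'accélération a(t) = 9·exp(-3·t), nous prenons 1 dérivée. En dérivant l'accélération, nous obtenons le jerk: j(t) = -27·exp(-3·t). Nous avons le jerk j(t) = -27·exp(-3·t). En substituant t = log(4)/3: j(log(4)/3) = -27/4.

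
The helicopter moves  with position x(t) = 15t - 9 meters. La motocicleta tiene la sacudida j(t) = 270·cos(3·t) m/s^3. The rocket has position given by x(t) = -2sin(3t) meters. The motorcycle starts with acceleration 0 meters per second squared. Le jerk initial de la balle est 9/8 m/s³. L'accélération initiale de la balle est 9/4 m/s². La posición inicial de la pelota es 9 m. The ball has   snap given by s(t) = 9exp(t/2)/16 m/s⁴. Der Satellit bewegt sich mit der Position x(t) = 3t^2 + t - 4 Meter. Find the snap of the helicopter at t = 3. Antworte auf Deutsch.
Ausgehend von der Position x(t) = 15·t - 9, nehmen wir 4 Ableitungen. Durch Ableiten von der Position erhalten wir die Geschwindigkeit: v(t) = 15. Durch Ableiten von der Geschwindigkeit erhalten wir die Beschleunigung: a(t) = 0. Mit d/dt von a(t) finden wir j(t) = 0. Mit d/dt von j(t) finden wir s(t) = 0. Wir haben den Snap s(t) = 0. Durch Einsetzen von t = 3: s(3) = 0.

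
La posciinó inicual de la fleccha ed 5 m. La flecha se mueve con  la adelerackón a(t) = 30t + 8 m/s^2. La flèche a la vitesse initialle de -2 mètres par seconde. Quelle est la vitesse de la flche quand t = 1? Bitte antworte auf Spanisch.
Para resolver esto, necesitamos tomar 1 antiderivada de nuestra ecuación de la aceleración a(t) = 30·t + 8. La integral de la aceleración, con v(0) = -2, da la velocidad: v(t) = 15·t^2 + 8·t - 2. Usando v(t) = 15·t^2 + 8·t - 2 y sustituyendo t = 1, encontramos v = 21.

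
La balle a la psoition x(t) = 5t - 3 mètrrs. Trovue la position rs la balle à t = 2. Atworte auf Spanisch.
Tenemos la posición x(t) = 5·t - 3. Sustituyendo t = 2: x(2) = 7.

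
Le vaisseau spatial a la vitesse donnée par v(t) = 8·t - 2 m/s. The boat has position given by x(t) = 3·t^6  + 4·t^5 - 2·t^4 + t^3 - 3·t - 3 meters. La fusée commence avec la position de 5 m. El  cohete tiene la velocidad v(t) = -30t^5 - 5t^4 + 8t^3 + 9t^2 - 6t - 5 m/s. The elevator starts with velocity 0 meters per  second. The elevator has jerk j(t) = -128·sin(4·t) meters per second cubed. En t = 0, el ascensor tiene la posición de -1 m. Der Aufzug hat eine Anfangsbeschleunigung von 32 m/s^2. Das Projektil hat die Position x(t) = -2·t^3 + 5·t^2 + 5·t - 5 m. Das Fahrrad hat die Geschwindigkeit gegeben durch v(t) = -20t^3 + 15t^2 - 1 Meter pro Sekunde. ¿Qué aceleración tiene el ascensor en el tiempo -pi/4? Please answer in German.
Ausgehend von dem Ruck j(t) = -128·sin(4·t), nehmen wir 1 Stammfunktion. Das Integral von dem Ruck, mit a(0) = 32, ergibt die Beschleunigung: a(t) = 32·cos(4·t). Wir haben die Beschleunigung a(t) = 32·cos(4·t). Durch Einsetzen von t = -pi/4: a(-pi/4) = -32.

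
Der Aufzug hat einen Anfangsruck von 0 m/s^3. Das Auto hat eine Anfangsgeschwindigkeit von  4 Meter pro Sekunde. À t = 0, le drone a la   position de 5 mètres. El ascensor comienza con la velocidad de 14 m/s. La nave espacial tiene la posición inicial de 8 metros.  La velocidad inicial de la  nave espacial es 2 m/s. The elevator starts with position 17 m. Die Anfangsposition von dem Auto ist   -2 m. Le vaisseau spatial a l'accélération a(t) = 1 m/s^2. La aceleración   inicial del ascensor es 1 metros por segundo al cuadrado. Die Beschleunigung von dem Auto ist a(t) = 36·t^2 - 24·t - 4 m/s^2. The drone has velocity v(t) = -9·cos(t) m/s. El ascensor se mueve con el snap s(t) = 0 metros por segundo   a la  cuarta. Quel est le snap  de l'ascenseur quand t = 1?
En utilisant s(t) = 0 et en substituant t = 1, nous trouvons s = 0.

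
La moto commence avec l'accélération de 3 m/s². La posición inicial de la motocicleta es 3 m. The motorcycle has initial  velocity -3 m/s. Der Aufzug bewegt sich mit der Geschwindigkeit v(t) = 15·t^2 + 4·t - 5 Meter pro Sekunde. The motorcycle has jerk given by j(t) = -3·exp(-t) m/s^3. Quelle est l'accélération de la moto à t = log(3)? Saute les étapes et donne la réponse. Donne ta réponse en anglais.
The acceleration at t = log(3) is a = 1.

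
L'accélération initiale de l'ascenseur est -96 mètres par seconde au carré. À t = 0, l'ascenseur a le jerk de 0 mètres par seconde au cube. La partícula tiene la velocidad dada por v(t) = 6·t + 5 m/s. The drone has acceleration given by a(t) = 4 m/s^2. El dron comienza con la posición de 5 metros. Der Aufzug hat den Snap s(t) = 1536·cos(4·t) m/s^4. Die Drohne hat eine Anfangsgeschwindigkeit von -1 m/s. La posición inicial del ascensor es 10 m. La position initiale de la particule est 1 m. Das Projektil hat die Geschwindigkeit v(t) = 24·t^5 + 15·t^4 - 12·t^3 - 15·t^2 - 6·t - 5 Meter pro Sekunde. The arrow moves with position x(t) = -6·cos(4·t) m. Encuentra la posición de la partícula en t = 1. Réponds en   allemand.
Ausgehend von der Geschwindigkeit v(t) = 6·t + 5, nehmen wir 1 Stammfunktion. Mit ∫v(t)dt und Anwendung von x(0) = 1, finden wir x(t) = 3·t^2 + 5·t + 1. Wir haben die Position x(t) = 3·t^2 + 5·t + 1. Durch Einsetzen von t = 1: x(1) = 9.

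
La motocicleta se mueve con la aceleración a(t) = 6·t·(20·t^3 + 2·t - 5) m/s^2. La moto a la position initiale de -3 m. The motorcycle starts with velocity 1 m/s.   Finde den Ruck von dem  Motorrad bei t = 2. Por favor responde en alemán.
Um dies zu lösen, müssen wir 1 Ableitung unserer Gleichung für die Beschleunigung a(t) = 6·t·(20·t^3 + 2·t - 5) nehmen. Mit d/dt von a(t) finden wir j(t) = 120·t^3 + 6·t·(60·t^2 + 2) + 12·t - 30. Aus der Gleichung für den Ruck j(t) = 120·t^3 + 6·t·(60·t^2 + 2) + 12·t - 30, setzen wir t = 2 ein und erhalten j = 3858.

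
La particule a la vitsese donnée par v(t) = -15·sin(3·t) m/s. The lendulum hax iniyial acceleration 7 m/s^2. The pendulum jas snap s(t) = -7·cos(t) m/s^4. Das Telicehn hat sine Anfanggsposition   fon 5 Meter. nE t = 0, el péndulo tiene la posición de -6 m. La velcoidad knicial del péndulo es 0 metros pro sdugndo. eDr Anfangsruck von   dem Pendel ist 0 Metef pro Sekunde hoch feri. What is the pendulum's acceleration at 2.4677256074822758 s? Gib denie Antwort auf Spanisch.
Para resolver esto, necesitamos tomar 2 antiderivadas de nuestra ecuación del snap s(t) = -7·cos(t). La integral del snap es la sacudida. Usando j(0) = 0, obtenemos j(t) = -7·sin(t). La integral de la sacudida, con a(0) = 7, da la aceleración: a(t) = 7·cos(t). De la ecuación de la aceleración a(t) = 7·cos(t), sustituimos t = 2.4677256074822758 para obtener a = -5.46990100843726.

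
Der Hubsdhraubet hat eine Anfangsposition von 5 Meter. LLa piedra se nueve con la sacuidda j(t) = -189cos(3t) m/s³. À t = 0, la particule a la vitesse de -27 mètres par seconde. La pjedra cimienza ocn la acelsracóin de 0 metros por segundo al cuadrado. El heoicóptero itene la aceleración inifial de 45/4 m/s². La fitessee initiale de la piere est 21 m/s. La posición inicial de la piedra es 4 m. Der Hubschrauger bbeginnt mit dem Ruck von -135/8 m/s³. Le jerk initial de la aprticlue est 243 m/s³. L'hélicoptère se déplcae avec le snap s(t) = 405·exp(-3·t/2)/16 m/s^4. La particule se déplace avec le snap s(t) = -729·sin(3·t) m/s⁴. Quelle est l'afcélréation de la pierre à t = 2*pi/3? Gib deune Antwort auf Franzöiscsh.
Nous devons trouver la primitive de notre équation du jerk j(t) = -189·cos(3·t) 1 fois. En prenant ∫j(t)dt et en appliquant a(0) = 0, nous trouvons a(t) = -63·sin(3·t). En utilisant a(t) = -63·sin(3·t) et en substituant t = 2*pi/3, nous trouvons a = 0.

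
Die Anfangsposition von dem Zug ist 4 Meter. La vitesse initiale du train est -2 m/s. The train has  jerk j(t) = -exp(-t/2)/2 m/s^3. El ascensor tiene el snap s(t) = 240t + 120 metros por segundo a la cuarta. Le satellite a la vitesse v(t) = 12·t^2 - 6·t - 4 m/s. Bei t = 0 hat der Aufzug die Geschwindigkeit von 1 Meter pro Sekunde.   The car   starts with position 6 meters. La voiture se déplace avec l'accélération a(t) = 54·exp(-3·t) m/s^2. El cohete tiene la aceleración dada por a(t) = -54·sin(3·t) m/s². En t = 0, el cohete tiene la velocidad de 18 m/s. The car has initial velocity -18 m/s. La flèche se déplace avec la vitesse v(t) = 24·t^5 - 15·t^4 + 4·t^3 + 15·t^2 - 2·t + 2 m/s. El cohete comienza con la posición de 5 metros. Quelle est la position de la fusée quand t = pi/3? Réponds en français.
Nous devons intégrer notre équation de l'accélération a(t) = -54·sin(3·t) 2 fois. L'intégrale de l'accélération, avec v(0) = 18, donne la vitesse: v(t) = 18·cos(3·t). La primitive de la vitesse est la position. En utilisant x(0) = 5, nous obtenons x(t) = 6·sin(3·t) + 5. Nous avons la position x(t) = 6·sin(3·t) + 5. En substituant t = pi/3: x(pi/3) = 5.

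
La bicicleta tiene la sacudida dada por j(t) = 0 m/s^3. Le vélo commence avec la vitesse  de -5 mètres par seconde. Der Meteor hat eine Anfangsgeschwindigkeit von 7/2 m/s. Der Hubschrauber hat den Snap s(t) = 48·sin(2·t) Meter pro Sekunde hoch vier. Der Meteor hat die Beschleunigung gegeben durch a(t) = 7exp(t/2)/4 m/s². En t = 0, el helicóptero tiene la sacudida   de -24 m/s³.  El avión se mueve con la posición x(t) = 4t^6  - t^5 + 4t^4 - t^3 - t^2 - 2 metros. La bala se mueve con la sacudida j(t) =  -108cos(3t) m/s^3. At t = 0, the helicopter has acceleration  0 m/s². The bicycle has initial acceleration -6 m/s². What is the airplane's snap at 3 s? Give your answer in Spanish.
Para resolver esto, necesitamos tomar 4 derivadas de nuestra ecuación de la posición x(t) = 4·t^6 - t^5 + 4·t^4 - t^3 - t^2 - 2. Tomando d/dt de x(t), encontramos v(t) = 24·t^5 - 5·t^4 + 16·t^3 - 3·t^2 - 2·t. La derivada de la velocidad da la aceleración: a(t) = 120·t^4 - 20·t^3 + 48·t^2 - 6·t - 2. Derivando la aceleración, obtenemos la sacudida: j(t) = 480·t^3 - 60·t^2 + 96·t - 6. La derivada de la sacudida da el snap: s(t) = 1440·t^2 - 120·t + 96. Usando s(t) = 1440·t^2 - 120·t + 96 y sustituyendo t = 3, encontramos s = 12696.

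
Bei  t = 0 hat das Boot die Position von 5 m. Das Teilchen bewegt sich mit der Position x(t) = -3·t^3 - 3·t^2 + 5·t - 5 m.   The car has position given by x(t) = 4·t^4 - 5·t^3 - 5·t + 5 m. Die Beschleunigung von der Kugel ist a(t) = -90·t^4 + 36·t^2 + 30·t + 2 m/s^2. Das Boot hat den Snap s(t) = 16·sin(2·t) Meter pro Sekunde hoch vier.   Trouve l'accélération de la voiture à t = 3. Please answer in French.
En partant de la position x(t) = 4·t^4 - 5·t^3 - 5·t + 5, nous prenons 2 dérivées. En prenant d/dt de x(t), nous trouvons v(t) = 16·t^3 - 15·t^2 - 5. En prenant d/dt de v(t), nous trouvons a(t) = 48·t^2 - 30·t. En utilisant a(t) = 48·t^2 - 30·t et en substituant t = 3, nous trouvons a = 342.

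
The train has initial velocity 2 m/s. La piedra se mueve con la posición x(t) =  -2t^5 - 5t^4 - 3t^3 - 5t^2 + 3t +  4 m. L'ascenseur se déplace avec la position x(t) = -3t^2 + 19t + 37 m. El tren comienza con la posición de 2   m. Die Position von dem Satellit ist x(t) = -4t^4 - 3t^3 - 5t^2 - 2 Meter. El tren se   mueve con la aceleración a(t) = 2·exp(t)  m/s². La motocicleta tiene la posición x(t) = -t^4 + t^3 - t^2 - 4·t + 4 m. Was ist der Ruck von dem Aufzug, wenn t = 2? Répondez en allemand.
Wir müssen unsere Gleichung für die Position x(t) = -3·t^2 + 19·t + 37 3-mal ableiten. Durch Ableiten von der Position erhalten wir die Geschwindigkeit: v(t) = 19 - 6·t. Durch Ableiten von der Geschwindigkeit erhalten wir die Beschleunigung: a(t) = -6. Durch Ableiten von der Beschleunigung erhalten wir den Ruck: j(t) = 0. Wir haben den Ruck j(t) = 0. Durch Einsetzen von t = 2: j(2) = 0.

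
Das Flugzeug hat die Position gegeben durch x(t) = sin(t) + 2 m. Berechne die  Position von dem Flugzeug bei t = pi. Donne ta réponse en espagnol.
Usando x(t) = sin(t) + 2 y sustituyendo t = pi, encontramos x = 2.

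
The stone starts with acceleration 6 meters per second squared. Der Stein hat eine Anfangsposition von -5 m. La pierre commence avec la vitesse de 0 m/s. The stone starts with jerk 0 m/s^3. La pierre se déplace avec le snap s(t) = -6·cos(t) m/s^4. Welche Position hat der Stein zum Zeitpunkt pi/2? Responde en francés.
Pour résoudre ceci, nous devons prendre 4 primitives de notre équation du snap s(t) = -6·cos(t). En intégrant le snap et en utilisant la condition initiale j(0) = 0, nous obtenons j(t) = -6·sin(t). L'intégrale du jerk, avec a(0) = 6, donne l'accélération: a(t) = 6·cos(t). La primitive de l'accélération est la vitesse. En utilisant v(0) = 0, nous obtenons v(t) = 6·sin(t). En prenant ∫v(t)dt et en appliquant x(0) = -5, nous trouvons x(t) = 1 - 6·cos(t). Nous avons la position x(t) = 1 - 6·cos(t). En substituant t = pi/2: x(pi/2) = 1.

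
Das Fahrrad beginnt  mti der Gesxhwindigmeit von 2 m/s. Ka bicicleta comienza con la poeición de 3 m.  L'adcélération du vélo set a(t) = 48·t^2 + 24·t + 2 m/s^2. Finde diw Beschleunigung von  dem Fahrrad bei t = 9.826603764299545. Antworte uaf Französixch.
Nous avons l'accélération a(t) = 48·t^2 + 24·t + 2. En substituant t = 9.826603764299545: a(9.826603764299545) = 4872.82128428940.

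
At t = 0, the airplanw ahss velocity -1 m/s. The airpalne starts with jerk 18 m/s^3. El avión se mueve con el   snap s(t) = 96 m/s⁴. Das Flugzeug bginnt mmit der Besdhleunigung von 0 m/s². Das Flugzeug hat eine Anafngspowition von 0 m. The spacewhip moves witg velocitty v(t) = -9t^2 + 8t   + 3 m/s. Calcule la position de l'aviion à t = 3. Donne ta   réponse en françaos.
Nous devons intégrer notre équation du snap s(t) = 96 4 fois. L'intégrale du snap est le jerk. En utilisant j(0) = 18, nous obtenons j(t) = 96·t + 18. En prenant ∫j(t)dt et en appliquant a(0) = 0, nous trouvons a(t) = 6·t·(8·t + 3). L'intégrale de l'accélération, avec v(0) = -1, donne la vitesse: v(t) = 16·t^3 + 9·t^2 - 1. En intégrant la vitesse et en utilisant la condition initiale x(0) = 0, nous obtenons x(t) = 4·t^4 + 3·t^3 - t. De l'équation de la position x(t) = 4·t^4 + 3·t^3 - t, nous substituons t = 3 pour obtenir x = 402.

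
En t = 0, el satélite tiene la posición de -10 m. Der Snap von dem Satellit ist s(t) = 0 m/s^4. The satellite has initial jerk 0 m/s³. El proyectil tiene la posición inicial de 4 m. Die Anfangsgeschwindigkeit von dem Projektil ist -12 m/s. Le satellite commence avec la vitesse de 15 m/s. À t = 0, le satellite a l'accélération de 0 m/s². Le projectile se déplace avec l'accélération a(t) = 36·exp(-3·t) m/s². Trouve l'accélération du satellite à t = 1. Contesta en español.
Para resolver esto, necesitamos tomar 2 antiderivadas de nuestra ecuación del snap s(t) = 0. Integrando el snap y usando la condición inicial j(0) = 0, obtenemos j(t) = 0. La integral de la sacudida es la aceleración. Usando a(0) = 0, obtenemos a(t) = 0. Usando a(t) = 0 y sustituyendo t = 1, encontramos a = 0.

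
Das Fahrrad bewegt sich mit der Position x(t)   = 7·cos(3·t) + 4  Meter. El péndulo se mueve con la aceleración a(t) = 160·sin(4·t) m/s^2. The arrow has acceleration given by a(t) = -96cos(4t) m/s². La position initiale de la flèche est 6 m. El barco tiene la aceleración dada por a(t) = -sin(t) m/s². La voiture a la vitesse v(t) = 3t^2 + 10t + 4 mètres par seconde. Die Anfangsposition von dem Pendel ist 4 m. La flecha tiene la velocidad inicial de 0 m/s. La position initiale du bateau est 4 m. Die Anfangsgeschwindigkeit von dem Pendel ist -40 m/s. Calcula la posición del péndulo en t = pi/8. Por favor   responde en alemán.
Wir müssen die Stammfunktion unserer Gleichung für die Beschleunigung a(t) = 160·sin(4·t) 2-mal finden. Die Stammfunktion von der Beschleunigung ist die Geschwindigkeit. Mit v(0) = -40 erhalten wir v(t) = -40·cos(4·t). Das Integral von der Geschwindigkeit ist die Position. Mit x(0) = 4 erhalten wir x(t) = 4 - 10·sin(4·t). Mit x(t) = 4 - 10·sin(4·t) und Einsetzen von t = pi/8, finden wir x = -6.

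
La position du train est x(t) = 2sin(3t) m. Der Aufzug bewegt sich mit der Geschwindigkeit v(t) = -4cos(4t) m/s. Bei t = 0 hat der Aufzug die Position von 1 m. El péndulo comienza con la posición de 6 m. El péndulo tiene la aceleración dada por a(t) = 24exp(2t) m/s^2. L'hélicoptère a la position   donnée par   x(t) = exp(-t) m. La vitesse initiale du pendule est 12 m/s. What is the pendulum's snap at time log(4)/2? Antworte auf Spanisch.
Partiendo de la aceleración a(t) = 24·exp(2·t), tomamos 2 derivadas. Derivando la aceleración, obtenemos la sacudida: j(t) = 48·exp(2·t). Tomando d/dt de j(t), encontramos s(t) = 96·exp(2·t). Tenemos el snap s(t) = 96·exp(2·t). Sustituyendo t = log(4)/2: s(log(4)/2) = 384.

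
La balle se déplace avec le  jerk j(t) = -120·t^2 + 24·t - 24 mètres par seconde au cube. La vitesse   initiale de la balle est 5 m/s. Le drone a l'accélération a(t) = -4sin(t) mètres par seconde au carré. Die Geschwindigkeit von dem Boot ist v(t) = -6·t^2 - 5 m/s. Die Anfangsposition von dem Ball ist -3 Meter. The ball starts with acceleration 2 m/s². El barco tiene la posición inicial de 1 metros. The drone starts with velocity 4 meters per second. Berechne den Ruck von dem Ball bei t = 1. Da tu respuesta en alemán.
Aus der Gleichung für den Ruck j(t) = -120·t^2 + 24·t - 24, setzen wir t = 1 ein und erhalten j = -120.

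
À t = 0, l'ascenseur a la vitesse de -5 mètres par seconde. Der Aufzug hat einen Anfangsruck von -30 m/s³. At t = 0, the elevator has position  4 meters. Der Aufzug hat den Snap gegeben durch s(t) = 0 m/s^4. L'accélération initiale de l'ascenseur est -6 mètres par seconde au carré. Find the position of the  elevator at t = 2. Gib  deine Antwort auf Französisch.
En partant du snap s(t) = 0, nous prenons 4 intégrales. En intégrant le snap et en utilisant la condition initiale j(0) = -30, nous obtenons j(t) = -30. La primitive du jerk, avec a(0) = -6, donne l'accélération: a(t) = -30·t - 6. L'intégrale de l'accélération, avec v(0) = -5, donne la vitesse: v(t) = -15·t^2 - 6·t - 5. En prenant ∫v(t)dt et en appliquant x(0) = 4, nous trouvons x(t) = -5·t^3 - 3·t^2 - 5·t + 4. En utilisant x(t) = -5·t^3 - 3·t^2 - 5·t + 4 et en substituant t = 2, nous trouvons x = -58.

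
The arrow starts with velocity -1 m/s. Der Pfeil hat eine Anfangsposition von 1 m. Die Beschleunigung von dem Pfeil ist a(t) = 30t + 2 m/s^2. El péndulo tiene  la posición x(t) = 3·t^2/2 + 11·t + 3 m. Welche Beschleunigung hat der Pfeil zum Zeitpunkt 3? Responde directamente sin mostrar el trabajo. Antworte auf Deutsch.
Bei t = 3, a = 92.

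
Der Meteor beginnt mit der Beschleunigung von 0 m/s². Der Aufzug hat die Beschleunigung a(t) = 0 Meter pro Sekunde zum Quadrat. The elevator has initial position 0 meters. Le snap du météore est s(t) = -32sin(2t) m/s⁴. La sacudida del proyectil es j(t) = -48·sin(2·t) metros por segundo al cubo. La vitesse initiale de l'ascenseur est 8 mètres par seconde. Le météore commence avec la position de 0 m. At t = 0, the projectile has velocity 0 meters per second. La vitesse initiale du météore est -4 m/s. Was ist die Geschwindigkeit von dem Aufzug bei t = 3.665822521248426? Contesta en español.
Para resolver esto, necesitamos tomar 1 antiderivada de nuestra ecuación de la aceleración a(t) = 0. La integral de la aceleración, con v(0) = 8, da la velocidad: v(t) = 8. Tenemos la velocidad v(t) = 8. Sustituyendo t = 3.665822521248426: v(3.665822521248426) = 8.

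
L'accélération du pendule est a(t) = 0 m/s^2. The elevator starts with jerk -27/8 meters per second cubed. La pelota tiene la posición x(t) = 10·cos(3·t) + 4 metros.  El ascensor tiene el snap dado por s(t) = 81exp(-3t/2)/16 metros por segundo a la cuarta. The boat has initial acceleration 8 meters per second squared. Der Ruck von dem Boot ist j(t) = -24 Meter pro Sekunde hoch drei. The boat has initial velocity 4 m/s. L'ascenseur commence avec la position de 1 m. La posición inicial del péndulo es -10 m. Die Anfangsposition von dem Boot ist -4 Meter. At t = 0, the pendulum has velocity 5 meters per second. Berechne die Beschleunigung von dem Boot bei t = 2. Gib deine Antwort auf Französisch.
Pour résoudre ceci, nous devons prendre 1 intégrale de notre équation du jerk j(t) = -24. L'intégrale du jerk, avec a(0) = 8, donne l'accélération: a(t) = 8 - 24·t. Nous avons l'accélération a(t) = 8 - 24·t. En substituant t = 2: a(2) = -40.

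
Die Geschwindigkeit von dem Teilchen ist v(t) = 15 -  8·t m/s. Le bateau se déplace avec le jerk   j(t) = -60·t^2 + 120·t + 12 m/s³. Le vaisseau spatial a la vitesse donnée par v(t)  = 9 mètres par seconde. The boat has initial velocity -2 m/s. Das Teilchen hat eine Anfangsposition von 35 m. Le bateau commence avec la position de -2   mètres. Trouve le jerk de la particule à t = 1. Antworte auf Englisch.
We must differentiate our velocity equation v(t) = 15 - 8·t 2 times. Differentiating velocity, we get acceleration: a(t) = -8. Differentiating acceleration, we get jerk: j(t) = 0. We have jerk j(t) = 0. Substituting t = 1: j(1) = 0.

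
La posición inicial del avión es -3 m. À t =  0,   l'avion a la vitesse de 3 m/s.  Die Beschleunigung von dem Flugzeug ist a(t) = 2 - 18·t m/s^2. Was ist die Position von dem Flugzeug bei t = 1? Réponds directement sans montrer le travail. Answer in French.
À t = 1, x = -2.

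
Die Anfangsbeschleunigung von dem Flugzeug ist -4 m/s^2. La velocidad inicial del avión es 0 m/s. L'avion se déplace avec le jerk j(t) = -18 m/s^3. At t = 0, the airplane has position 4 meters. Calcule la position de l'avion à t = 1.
Nous devons trouver l'intégrale de notre équation du jerk j(t) = -18 3 fois. En prenant ∫j(t)dt et en appliquant a(0) = -4, nous trouvons a(t) = -18·t - 4. En intégrant l'accélération et en utilisant la condition initiale v(0) = 0, nous obtenons v(t) = t·(-9·t - 4). L'intégrale de la vitesse est la position. En utilisant x(0) = 4, nous obtenons x(t) = -3·t^3 - 2·t^2 + 4. Nous avons la position x(t) = -3·t^3 - 2·t^2 + 4. En substituant t = 1: x(1) = -1.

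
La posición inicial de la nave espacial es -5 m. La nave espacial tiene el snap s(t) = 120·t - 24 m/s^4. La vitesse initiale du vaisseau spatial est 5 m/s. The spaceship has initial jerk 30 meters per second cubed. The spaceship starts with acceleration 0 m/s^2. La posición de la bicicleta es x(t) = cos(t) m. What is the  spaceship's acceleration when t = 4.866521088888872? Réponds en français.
Nous devons trouver la primitive de notre équation du snap s(t) = 120·t - 24 2 fois. En intégrant le snap et en utilisant la condition initiale j(0) = 30, nous obtenons j(t) = 60·t^2 - 24·t + 30. En intégrant le jerk et en utilisant la condition initiale a(0) = 0, nous obtenons a(t) = 2·t·(10·t^2 - 6·t + 15). Nous avons l'accélération a(t) = 2·t·(10·t^2 - 6·t + 15). En substituant t = 4.866521088888872: a(4.866521088888872) = 2166.87835895022.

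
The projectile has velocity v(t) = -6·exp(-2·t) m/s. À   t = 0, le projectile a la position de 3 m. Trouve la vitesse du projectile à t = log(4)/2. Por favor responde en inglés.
From the given velocity equation v(t) = -6·exp(-2·t), we substitute t = log(4)/2 to get v = -3/2.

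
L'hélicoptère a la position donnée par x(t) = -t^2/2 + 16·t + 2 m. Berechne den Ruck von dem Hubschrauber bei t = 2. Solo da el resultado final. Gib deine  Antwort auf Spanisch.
En t = 2, j = 0.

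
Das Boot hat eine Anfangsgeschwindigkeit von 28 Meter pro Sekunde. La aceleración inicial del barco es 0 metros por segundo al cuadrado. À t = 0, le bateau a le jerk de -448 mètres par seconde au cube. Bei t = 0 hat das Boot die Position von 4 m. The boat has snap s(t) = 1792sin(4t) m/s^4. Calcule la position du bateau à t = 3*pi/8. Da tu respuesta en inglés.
To find the answer, we compute 4 antiderivatives of s(t) = 1792·sin(4·t). Integrating snap and using the initial condition j(0) = -448, we get j(t) = -448·cos(4·t). The antiderivative of jerk is acceleration. Using a(0) = 0, we get a(t) = -112·sin(4·t). The antiderivative of acceleration is velocity. Using v(0) = 28, we get v(t) = 28·cos(4·t). Integrating velocity and using the initial condition x(0) = 4, we get x(t) = 7·sin(4·t) + 4. Using x(t) = 7·sin(4·t) + 4 and substituting t = 3*pi/8, we find x = -3.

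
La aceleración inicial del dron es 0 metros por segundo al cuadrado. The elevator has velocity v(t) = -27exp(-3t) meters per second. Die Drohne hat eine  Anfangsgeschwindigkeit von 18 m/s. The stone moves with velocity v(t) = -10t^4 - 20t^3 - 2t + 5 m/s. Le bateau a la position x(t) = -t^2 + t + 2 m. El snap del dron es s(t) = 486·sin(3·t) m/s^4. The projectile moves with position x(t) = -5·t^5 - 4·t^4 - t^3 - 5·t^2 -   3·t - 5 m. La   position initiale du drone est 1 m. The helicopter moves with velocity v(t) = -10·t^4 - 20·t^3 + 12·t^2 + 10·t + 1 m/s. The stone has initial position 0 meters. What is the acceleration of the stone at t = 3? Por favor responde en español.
Partiendo de la velocidad v(t) = -10·t^4 - 20·t^3 - 2·t + 5, tomamos 1 derivada. La derivada de la velocidad da la aceleración: a(t) = -40·t^3 - 60·t^2 - 2. De la ecuación de la aceleración a(t) = -40·t^3 - 60·t^2 - 2, sustituimos t = 3 para obtener a = -1622.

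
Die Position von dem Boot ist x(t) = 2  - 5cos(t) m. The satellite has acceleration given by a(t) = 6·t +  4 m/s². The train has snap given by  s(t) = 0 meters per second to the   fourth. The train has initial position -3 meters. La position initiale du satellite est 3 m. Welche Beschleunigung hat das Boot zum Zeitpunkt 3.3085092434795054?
Ausgehend von der Position x(t) = 2 - 5·cos(t), nehmen wir 2 Ableitungen. Die Ableitung von der Position ergibt die Geschwindigkeit: v(t) = 5·sin(t). Mit d/dt von v(t) finden wir a(t) = 5·cos(t). Mit a(t) = 5·cos(t) und Einsetzen von t = 3.3085092434795054, finden wir a = -4.93050869734566.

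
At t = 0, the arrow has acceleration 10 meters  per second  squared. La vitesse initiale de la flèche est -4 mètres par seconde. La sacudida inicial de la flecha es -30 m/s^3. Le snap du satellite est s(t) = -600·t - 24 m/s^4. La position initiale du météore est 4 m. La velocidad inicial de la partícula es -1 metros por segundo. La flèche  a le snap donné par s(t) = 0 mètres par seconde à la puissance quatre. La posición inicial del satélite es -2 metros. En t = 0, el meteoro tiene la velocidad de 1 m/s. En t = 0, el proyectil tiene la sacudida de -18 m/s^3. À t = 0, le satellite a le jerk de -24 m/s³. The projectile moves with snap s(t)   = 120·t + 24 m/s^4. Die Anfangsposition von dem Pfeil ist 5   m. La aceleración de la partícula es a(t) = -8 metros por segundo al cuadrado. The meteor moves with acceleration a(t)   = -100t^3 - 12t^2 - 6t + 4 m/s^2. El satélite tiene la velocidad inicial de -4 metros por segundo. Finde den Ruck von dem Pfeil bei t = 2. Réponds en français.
En partant du snap s(t) = 0, nous prenons 1 intégrale. L'intégrale du snap est le jerk. En utilisant j(0) = -30, nous obtenons j(t) = -30. En utilisant j(t) = -30 et en substituant t = 2, nous trouvons j = -30.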